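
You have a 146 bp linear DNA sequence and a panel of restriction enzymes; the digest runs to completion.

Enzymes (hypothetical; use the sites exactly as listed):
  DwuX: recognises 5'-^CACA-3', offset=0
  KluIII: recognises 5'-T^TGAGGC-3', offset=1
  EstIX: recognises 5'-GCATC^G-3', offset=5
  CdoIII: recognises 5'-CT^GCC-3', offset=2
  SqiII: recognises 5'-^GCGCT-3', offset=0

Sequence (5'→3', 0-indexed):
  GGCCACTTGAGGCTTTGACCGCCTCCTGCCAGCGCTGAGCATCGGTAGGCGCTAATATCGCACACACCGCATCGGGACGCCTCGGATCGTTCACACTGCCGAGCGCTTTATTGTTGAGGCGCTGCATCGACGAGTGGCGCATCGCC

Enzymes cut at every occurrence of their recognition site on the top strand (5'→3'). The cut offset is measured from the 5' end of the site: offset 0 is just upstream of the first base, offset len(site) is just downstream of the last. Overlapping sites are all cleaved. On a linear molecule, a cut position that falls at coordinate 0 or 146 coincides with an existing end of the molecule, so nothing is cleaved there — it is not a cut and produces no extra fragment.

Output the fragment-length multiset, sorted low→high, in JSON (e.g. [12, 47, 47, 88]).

Per-enzyme occurrences:
  DwuX CACA/0: at [60, 62, 91] ⇒ [60, 62, 91]
  KluIII TTGAGGC/1: at [6, 113] ⇒ [7, 114]
  EstIX GCATCG/5: at [38, 68, 123, 138] ⇒ [43, 73, 128, 143]
  CdoIII CTGCC/2: at [25, 95] ⇒ [27, 97]
  SqiII GCGCT/0: at [31, 48, 102, 118] ⇒ [31, 48, 102, 118]

All cut coordinates (distinct, sorted): [7, 27, 31, 43, 48, 60, 62, 73, 91, 97, 102, 114, 118, 128, 143]

Fragments:
  [0,7): 7 bp
  [7,27): 20 bp
  [27,31): 4 bp
  [31,43): 12 bp
  [43,48): 5 bp
  [48,60): 12 bp
  [60,62): 2 bp
  [62,73): 11 bp
  [73,91): 18 bp
  [91,97): 6 bp
  [97,102): 5 bp
  [102,114): 12 bp
  [114,118): 4 bp
  [118,128): 10 bp
  [128,143): 15 bp
  [143,146): 3 bp

[2,3,4,4,5,5,6,7,10,11,12,12,12,15,18,20]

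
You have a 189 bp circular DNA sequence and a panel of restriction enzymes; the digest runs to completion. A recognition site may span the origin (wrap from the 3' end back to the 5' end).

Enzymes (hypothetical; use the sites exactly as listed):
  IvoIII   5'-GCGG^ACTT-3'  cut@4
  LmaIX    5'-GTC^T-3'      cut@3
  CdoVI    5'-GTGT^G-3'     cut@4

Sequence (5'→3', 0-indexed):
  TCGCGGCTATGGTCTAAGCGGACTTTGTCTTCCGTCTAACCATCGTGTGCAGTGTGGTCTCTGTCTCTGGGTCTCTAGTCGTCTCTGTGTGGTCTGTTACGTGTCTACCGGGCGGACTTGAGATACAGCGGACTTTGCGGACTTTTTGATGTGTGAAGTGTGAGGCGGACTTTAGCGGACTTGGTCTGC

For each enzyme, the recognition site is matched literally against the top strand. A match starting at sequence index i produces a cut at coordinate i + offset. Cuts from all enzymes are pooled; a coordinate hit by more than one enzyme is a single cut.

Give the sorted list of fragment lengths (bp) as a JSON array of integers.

[4,4,6,7,7,7,7,7,7,8,8,8,9,10,10,10,11,12,14,16,17]

Scan for sites:
  IvoIII GCGGACTT/4: at [17, 111, 127, 136, 164, 174] ⇒ [21, 115, 131, 140, 168, 178]
  LmaIX GTCT/3: at [11, 26, 33, 56, 62, 70, 80, 91, 102, 183] ⇒ [14, 29, 36, 59, 65, 73, 83, 94, 105, 186]
  CdoVI GTGTG/4: at [44, 51, 86, 150, 157] ⇒ [48, 55, 90, 154, 161]

Pooled cuts: [14, 21, 29, 36, 48, 55, 59, 65, 73, 83, 90, 94, 105, 115, 131, 140, 154, 161, 168, 178, 186]

Fragments:
  14→21: 7 bp
  21→29: 8 bp
  29→36: 7 bp
  36→48: 12 bp
  48→55: 7 bp
  55→59: 4 bp
  59→65: 6 bp
  65→73: 8 bp
  73→83: 10 bp
  83→90: 7 bp
  90→94: 4 bp
  94→105: 11 bp
  105→115: 10 bp
  115→131: 16 bp
  131→140: 9 bp
  140→154: 14 bp
  154→161: 7 bp
  161→168: 7 bp
  168→178: 10 bp
  178→186: 8 bp
  186→14 (wrap): 189-186+14 = 17 bp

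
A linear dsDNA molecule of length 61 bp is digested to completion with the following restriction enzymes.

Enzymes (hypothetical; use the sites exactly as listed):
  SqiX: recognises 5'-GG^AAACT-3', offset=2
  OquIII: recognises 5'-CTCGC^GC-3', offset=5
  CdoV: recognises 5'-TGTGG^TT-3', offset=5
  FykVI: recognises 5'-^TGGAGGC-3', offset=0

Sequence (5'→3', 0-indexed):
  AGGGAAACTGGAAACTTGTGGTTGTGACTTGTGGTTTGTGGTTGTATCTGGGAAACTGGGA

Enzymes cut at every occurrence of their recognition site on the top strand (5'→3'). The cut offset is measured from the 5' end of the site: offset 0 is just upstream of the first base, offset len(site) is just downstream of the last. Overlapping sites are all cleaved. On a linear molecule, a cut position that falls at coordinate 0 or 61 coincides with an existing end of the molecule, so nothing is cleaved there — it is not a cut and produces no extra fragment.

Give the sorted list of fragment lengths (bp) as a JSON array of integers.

Scan for sites:
  SqiX (GGAAACT, off=2): starts [2, 9, 50] → cuts [4, 11, 52]
  OquIII (CTCGCGC, off=5): no sites
  CdoV (TGTGGTT, off=5): starts [16, 29, 36] → cuts [21, 34, 41]
  FykVI (TGGAGGC, off=0): no sites

Pooled cuts: [4, 11, 21, 34, 41, 52]

Fragment lengths:
  [0,4): 4 bp
  [4,11): 7 bp
  [11,21): 10 bp
  [21,34): 13 bp
  [34,41): 7 bp
  [41,52): 11 bp
  [52,61): 9 bp

[4,7,7,9,10,11,13]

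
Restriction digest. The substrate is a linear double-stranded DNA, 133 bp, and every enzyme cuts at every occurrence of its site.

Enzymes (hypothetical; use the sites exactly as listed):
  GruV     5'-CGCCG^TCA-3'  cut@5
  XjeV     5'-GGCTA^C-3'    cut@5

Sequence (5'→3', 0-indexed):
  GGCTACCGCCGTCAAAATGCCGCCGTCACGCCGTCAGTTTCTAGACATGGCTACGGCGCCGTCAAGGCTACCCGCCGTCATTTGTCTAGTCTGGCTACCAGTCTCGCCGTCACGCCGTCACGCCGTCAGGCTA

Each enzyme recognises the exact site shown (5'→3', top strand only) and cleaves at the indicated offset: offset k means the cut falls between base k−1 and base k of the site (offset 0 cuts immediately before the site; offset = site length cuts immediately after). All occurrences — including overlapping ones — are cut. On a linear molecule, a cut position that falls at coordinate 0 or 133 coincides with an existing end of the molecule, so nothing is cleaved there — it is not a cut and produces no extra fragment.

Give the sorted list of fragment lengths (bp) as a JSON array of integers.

Scan for sites:
  GruV CGCCGTCA/5: at [6, 20, 28, 56, 72, 104, 112, 120] ⇒ [11, 25, 33, 61, 77, 109, 117, 125]
  XjeV GGCTAC/5: at [0, 48, 65, 92] ⇒ [5, 53, 70, 97]

All cut coordinates (distinct, sorted): [5, 11, 25, 33, 53, 61, 70, 77, 97, 109, 117, 125]

Fragments:
  [0,5): 5 bp
  [5,11): 6 bp
  [11,25): 14 bp
  [25,33): 8 bp
  [33,53): 20 bp
  [53,61): 8 bp
  [61,70): 9 bp
  [70,77): 7 bp
  [77,97): 20 bp
  [97,109): 12 bp
  [109,117): 8 bp
  [117,125): 8 bp
  [125,133): 8 bp

[5,6,7,8,8,8,8,8,9,12,14,20,20]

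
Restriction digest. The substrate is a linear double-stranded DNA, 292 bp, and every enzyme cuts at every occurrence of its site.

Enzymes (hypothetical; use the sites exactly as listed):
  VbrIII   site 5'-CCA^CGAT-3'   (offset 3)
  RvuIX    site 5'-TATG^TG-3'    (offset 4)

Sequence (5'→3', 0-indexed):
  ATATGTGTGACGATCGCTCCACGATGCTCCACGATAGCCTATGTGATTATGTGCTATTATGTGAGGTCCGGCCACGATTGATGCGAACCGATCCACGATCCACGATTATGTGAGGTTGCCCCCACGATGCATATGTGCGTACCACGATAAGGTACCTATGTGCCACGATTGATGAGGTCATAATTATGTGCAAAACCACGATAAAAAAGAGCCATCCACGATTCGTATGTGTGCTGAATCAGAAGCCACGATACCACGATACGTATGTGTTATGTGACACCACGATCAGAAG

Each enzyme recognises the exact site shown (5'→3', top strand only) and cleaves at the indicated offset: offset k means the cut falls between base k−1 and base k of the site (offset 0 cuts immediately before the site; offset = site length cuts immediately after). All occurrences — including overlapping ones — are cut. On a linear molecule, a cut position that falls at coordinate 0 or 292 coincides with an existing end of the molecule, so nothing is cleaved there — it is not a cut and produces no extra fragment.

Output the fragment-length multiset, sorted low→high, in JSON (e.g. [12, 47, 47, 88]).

Site scan:
  VbrIII (CCACGAT, off=3): starts [18, 28, 71, 92, 99, 121, 141, 162, 195, 215, 245, 253, 279] → cuts [21, 31, 74, 95, 102, 124, 144, 165, 198, 218, 248, 256, 282]
  RvuIX (TATGTG, off=4): starts [1, 39, 47, 57, 106, 131, 156, 184, 225, 263, 270] → cuts [5, 43, 51, 61, 110, 135, 160, 188, 229, 267, 274]

Pooled cuts: [5, 21, 31, 43, 51, 61, 74, 95, 102, 110, 124, 135, 144, 160, 165, 188, 198, 218, 229, 248, 256, 267, 274, 282]

Fragment lengths:
  [0,5): 5 bp
  [5,21): 16 bp
  [21,31): 10 bp
  [31,43): 12 bp
  [43,51): 8 bp
  [51,61): 10 bp
  [61,74): 13 bp
  [74,95): 21 bp
  [95,102): 7 bp
  [102,110): 8 bp
  [110,124): 14 bp
  [124,135): 11 bp
  [135,144): 9 bp
  [144,160): 16 bp
  [160,165): 5 bp
  [165,188): 23 bp
  [188,198): 10 bp
  [198,218): 20 bp
  [218,229): 11 bp
  [229,248): 19 bp
  [248,256): 8 bp
  [256,267): 11 bp
  [267,274): 7 bp
  [274,282): 8 bp
  [282,292): 10 bp

[5,5,7,7,8,8,8,8,9,10,10,10,10,11,11,11,12,13,14,16,16,19,20,21,23]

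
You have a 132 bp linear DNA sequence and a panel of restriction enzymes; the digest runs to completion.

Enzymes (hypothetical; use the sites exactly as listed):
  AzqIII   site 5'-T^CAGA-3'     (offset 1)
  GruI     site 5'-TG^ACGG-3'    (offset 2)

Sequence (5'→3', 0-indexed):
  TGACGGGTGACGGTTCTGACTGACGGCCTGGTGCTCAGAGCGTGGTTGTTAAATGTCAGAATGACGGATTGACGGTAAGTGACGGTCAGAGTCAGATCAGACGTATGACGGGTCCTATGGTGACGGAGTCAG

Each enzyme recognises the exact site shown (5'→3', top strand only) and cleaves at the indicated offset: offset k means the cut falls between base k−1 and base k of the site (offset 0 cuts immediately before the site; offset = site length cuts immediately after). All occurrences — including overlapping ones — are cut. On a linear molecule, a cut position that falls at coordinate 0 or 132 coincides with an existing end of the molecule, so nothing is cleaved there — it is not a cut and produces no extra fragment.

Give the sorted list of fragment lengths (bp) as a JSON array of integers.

Site scan:
  AzqIII TCAGA/1: at [34, 55, 85, 91, 96] ⇒ [35, 56, 86, 92, 97]
  GruI TGACGG/2: at [0, 7, 20, 61, 69, 79, 105, 120] ⇒ [2, 9, 22, 63, 71, 81, 107, 122]

All cut coordinates (distinct, sorted): [2, 9, 22, 35, 56, 63, 71, 81, 86, 92, 97, 107, 122]

Fragments:
  [0,2): 2 bp
  [2,9): 7 bp
  [9,22): 13 bp
  [22,35): 13 bp
  [35,56): 21 bp
  [56,63): 7 bp
  [63,71): 8 bp
  [71,81): 10 bp
  [81,86): 5 bp
  [86,92): 6 bp
  [92,97): 5 bp
  [97,107): 10 bp
  [107,122): 15 bp
  [122,132): 10 bp

[2,5,5,6,7,7,8,10,10,10,13,13,15,21]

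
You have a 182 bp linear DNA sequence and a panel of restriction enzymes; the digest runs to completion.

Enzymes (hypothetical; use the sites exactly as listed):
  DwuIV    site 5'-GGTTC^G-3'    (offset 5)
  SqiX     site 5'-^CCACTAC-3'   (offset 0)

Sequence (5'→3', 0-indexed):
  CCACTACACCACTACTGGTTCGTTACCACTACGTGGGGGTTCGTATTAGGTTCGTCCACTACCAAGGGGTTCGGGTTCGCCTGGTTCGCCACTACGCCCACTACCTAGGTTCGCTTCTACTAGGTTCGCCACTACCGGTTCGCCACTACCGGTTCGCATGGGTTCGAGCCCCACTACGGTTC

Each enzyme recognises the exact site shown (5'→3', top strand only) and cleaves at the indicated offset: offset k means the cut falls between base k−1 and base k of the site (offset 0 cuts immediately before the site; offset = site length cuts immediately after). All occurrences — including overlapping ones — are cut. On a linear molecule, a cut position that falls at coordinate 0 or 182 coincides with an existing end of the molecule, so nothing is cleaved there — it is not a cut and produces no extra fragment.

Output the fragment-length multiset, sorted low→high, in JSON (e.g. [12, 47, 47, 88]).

Site scan:
  DwuIV GGTTCG/5: at [16, 37, 48, 67, 73, 82, 107, 122, 136, 150, 160] ⇒ [21, 42, 53, 72, 78, 87, 112, 127, 141, 155, 165]
  SqiX CCACTAC/0: at [0, 8, 25, 55, 88, 97, 128, 142, 170] ⇒ [8, 25, 55, 88, 97, 128, 142, 170] (position 0 is a terminus of the linear molecule — no cut)

All cut coordinates (distinct, sorted): [8, 21, 25, 42, 53, 55, 72, 78, 87, 88, 97, 112, 127, 128, 141, 142, 155, 165, 170]

Fragments:
  [0,8): 8 bp
  [8,21): 13 bp
  [21,25): 4 bp
  [25,42): 17 bp
  [42,53): 11 bp
  [53,55): 2 bp
  [55,72): 17 bp
  [72,78): 6 bp
  [78,87): 9 bp
  [87,88): 1 bp
  [88,97): 9 bp
  [97,112): 15 bp
  [112,127): 15 bp
  [127,128): 1 bp
  [128,141): 13 bp
  [141,142): 1 bp
  [142,155): 13 bp
  [155,165): 10 bp
  [165,170): 5 bp
  [170,182): 12 bp

[1,1,1,2,4,5,6,8,9,9,10,11,12,13,13,13,15,15,17,17]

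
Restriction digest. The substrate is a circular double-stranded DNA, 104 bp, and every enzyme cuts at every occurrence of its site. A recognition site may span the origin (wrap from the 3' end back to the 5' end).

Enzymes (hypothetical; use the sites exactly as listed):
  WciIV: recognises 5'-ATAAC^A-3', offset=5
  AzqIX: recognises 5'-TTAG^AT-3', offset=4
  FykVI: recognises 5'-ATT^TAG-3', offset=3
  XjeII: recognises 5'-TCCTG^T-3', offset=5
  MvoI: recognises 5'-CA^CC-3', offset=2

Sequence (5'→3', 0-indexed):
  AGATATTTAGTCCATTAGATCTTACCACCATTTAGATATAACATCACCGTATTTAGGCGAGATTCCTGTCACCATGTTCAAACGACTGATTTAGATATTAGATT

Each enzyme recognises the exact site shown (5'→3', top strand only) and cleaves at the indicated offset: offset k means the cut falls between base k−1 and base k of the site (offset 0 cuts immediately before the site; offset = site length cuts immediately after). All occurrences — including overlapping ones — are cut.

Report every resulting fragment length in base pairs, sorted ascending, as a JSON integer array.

Scan for sites:
  WciIV ATAACA/5: at [37] ⇒ [42]
  AzqIX TTAGAT/4: at [14, 31, 90, 97, 102] ⇒ [2, 18, 35, 94, 101]
  FykVI ATTTAG/3: at [4, 29, 50, 88] ⇒ [7, 32, 53, 91]
  XjeII TCCTGT/5: at [63] ⇒ [68]
  MvoI CACC/2: at [25, 44, 69] ⇒ [27, 46, 71]

All cut coordinates (distinct, sorted): [2, 7, 18, 27, 32, 35, 42, 46, 53, 68, 71, 91, 94, 101]

Fragments:
  2→7: 5 bp
  7→18: 11 bp
  18→27: 9 bp
  27→32: 5 bp
  32→35: 3 bp
  35→42: 7 bp
  42→46: 4 bp
  46→53: 7 bp
  53→68: 15 bp
  68→71: 3 bp
  71→91: 20 bp
  91→94: 3 bp
  94→101: 7 bp
  101→2 (wrap): 104-101+2 = 5 bp

[3,3,3,4,5,5,5,7,7,7,9,11,15,20]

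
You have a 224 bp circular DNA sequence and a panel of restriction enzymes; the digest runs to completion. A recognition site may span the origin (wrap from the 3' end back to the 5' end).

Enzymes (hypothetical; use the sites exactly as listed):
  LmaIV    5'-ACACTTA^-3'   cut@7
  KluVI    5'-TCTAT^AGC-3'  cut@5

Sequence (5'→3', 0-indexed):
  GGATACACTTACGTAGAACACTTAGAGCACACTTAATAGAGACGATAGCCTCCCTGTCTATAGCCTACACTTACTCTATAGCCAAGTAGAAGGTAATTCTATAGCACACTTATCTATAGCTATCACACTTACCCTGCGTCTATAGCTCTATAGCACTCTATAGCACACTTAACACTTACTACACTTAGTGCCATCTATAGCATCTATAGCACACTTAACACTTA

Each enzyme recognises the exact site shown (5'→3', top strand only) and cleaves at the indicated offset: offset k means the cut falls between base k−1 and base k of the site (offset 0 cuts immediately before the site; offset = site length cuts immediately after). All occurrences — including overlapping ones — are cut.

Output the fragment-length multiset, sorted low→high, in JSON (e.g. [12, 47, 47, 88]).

[5,6,7,7,8,9,9,10,10,10,10,11,11,11,12,12,13,14,23,26]

Scan for sites:
  LmaIV (ACACTTA, off=7): starts [4, 17, 28, 66, 105, 124, 164, 171, 180, 210, 217] → cuts [0, 11, 24, 35, 73, 112, 131, 171, 178, 187, 217]
  KluVI (TCTATAGC, off=5): starts [56, 74, 97, 112, 138, 146, 156, 193, 202] → cuts [61, 79, 102, 117, 143, 151, 161, 198, 207]

Pooled cuts: [0, 11, 24, 35, 61, 73, 79, 102, 112, 117, 131, 143, 151, 161, 171, 178, 187, 198, 207, 217]

Fragments:
  0→11: 11 bp
  11→24: 13 bp
  24→35: 11 bp
  35→61: 26 bp
  61→73: 12 bp
  73→79: 6 bp
  79→102: 23 bp
  102→112: 10 bp
  112→117: 5 bp
  117→131: 14 bp
  131→143: 12 bp
  143→151: 8 bp
  151→161: 10 bp
  161→171: 10 bp
  171→178: 7 bp
  178→187: 9 bp
  187→198: 11 bp
  198→207: 9 bp
  207→217: 10 bp
  217→0 (wrap): 224-217+0 = 7 bp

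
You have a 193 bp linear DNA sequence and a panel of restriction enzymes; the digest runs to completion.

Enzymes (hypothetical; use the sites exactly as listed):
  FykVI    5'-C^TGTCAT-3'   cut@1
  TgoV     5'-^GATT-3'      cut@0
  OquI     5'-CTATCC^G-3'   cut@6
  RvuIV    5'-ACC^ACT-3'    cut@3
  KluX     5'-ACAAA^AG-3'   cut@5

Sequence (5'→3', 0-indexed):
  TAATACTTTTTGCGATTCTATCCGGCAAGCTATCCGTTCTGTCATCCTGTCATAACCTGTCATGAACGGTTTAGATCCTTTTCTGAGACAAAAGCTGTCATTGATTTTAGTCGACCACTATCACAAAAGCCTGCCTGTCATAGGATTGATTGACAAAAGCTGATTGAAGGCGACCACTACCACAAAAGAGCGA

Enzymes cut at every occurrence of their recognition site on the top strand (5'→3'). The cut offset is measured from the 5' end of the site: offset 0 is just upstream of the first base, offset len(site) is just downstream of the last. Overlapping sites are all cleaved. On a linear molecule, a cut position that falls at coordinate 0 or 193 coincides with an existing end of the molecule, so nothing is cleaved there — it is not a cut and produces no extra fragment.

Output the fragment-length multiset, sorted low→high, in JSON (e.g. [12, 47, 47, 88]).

Site scan:
  FykVI (CTGTCAT, off=1): starts [38, 46, 56, 94, 134] → cuts [39, 47, 57, 95, 135]
  TgoV (GATT, off=0): starts [13, 102, 143, 147, 161] → cuts [13, 102, 143, 147, 161]
  OquI (CTATCCG, off=6): starts [17, 29] → cuts [23, 35]
  RvuIV (ACCACT, off=3): starts [113, 172] → cuts [116, 175]
  KluX (ACAAAAG, off=5): starts [87, 122, 152, 181] → cuts [92, 127, 157, 186]

Pooled cuts: [13, 23, 35, 39, 47, 57, 92, 95, 102, 116, 127, 135, 143, 147, 157, 161, 175, 186]

Fragment lengths:
  [0,13): 13 bp
  [13,23): 10 bp
  [23,35): 12 bp
  [35,39): 4 bp
  [39,47): 8 bp
  [47,57): 10 bp
  [57,92): 35 bp
  [92,95): 3 bp
  [95,102): 7 bp
  [102,116): 14 bp
  [116,127): 11 bp
  [127,135): 8 bp
  [135,143): 8 bp
  [143,147): 4 bp
  [147,157): 10 bp
  [157,161): 4 bp
  [161,175): 14 bp
  [175,186): 11 bp
  [186,193): 7 bp

[3,4,4,4,7,7,8,8,8,10,10,10,11,11,12,13,14,14,35]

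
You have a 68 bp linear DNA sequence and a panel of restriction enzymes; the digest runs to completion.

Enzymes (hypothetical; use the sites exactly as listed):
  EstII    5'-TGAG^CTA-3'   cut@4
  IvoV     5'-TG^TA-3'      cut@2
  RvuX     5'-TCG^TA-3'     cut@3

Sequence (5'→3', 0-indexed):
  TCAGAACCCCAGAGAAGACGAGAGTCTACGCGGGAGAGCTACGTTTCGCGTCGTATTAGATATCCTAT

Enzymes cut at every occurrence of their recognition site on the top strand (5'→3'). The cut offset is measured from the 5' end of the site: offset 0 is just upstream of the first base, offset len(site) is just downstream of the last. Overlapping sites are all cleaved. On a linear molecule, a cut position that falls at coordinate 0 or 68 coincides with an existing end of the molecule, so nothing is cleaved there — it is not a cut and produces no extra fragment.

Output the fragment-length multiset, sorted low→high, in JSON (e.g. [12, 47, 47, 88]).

[15,53]

Scan for sites:
  EstII (TGAGCTA, off=4): no sites
  IvoV (TGTA, off=2): no sites
  RvuX (TCGTA, off=3): starts [50] → cuts [53]

Pooled cuts: [53]

Fragment lengths:
  [0,53): 53 bp
  [53,68): 15 bp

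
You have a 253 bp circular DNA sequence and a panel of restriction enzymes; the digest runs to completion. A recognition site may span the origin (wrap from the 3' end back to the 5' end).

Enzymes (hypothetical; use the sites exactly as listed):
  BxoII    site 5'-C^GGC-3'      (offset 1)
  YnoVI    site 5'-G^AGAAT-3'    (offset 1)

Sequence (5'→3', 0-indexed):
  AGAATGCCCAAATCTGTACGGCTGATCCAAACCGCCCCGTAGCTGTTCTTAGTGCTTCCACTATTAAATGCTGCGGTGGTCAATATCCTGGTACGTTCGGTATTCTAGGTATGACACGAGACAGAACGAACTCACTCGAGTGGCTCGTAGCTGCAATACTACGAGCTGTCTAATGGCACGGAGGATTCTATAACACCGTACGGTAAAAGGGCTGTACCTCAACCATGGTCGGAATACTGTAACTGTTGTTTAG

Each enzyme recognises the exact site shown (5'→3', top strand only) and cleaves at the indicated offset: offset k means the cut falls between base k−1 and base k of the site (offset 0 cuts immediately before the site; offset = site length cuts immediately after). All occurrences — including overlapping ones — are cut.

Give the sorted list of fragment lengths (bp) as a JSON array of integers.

Scan for sites:
  BxoII (CGGC, off=1): starts [18] → cuts [19]
  YnoVI (GAGAAT, off=1): starts [252] → cuts [0]

Pooled cuts: [0, 19]

Fragments:
  0→19: 19 bp
  19→0 (wrap): 253-19+0 = 234 bp

[19,234]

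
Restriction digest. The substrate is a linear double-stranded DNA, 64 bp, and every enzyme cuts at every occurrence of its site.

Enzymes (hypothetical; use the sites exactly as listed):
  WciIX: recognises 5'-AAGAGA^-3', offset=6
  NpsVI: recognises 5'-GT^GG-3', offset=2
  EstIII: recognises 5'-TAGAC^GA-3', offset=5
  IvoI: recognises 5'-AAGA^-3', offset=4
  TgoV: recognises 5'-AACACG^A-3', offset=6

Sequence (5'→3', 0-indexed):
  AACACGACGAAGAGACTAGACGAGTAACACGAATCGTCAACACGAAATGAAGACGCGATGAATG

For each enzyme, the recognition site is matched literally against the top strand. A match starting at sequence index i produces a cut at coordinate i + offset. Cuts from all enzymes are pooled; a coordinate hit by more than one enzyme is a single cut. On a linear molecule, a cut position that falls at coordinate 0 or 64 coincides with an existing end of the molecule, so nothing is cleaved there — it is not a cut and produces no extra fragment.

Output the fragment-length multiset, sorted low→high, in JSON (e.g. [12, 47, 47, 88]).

Site scan:
  WciIX AAGAGA/6: at [9] ⇒ [15]
  NpsVI (GTGG, off=2): no sites
  EstIII TAGACGA/5: at [16] ⇒ [21]
  IvoI AAGA/4: at [9, 49] ⇒ [13, 53]
  TgoV AACACGA/6: at [0, 25, 38] ⇒ [6, 31, 44]

Pooled cuts: [6, 13, 15, 21, 31, 44, 53]

Fragments:
  [0,6): 6 bp
  [6,13): 7 bp
  [13,15): 2 bp
  [15,21): 6 bp
  [21,31): 10 bp
  [31,44): 13 bp
  [44,53): 9 bp
  [53,64): 11 bp

[2,6,6,7,9,10,11,13]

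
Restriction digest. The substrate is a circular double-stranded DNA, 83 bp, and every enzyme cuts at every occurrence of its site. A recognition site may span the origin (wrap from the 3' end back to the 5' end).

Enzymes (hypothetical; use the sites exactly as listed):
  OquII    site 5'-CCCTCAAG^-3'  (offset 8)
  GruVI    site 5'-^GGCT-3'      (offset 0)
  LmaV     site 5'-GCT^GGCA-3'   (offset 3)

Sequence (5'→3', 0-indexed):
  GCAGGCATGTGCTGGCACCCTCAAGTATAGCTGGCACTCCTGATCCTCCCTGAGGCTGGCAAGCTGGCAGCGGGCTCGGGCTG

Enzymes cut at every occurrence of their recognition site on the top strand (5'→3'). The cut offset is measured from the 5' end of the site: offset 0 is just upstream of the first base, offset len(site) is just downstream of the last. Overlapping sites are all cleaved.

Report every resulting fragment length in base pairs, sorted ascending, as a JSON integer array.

Per-enzyme occurrences:
  OquII (CCCTCAAG, off=8): starts [17] → cuts [25]
  GruVI (GGCT, off=0): starts [53, 72, 78] → cuts [53, 72, 78]
  LmaV (GCTGGCA, off=3): starts [10, 29, 54, 62, 79] → cuts [13, 32, 57, 65, 82]

All cut coordinates (distinct, sorted): [13, 25, 32, 53, 57, 65, 72, 78, 82]

Fragment lengths:
  13→25: 12 bp
  25→32: 7 bp
  32→53: 21 bp
  53→57: 4 bp
  57→65: 8 bp
  65→72: 7 bp
  72→78: 6 bp
  78→82: 4 bp
  82→13 (wrap): 83-82+13 = 14 bp

[4,4,6,7,7,8,12,14,21]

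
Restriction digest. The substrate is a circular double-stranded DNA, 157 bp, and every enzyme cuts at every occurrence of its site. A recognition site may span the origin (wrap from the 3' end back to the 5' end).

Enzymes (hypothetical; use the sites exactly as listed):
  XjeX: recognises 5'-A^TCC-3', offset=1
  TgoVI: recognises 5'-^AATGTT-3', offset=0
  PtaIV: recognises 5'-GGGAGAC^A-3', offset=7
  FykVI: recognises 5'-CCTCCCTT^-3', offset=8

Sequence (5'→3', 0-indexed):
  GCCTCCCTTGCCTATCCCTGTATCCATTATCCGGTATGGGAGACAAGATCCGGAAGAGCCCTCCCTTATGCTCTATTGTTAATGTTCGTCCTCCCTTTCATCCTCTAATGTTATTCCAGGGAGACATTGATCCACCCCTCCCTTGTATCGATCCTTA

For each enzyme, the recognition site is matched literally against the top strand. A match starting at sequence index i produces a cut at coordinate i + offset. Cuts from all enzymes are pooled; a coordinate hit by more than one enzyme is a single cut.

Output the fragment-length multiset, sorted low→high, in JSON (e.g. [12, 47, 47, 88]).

Scan for sites:
  XjeX ATCC/1: at [13, 21, 28, 47, 99, 129, 150] ⇒ [14, 22, 29, 48, 100, 130, 151]
  TgoVI AATGTT/0: at [80, 106] ⇒ [80, 106]
  PtaIV GGGAGACA/7: at [37, 118] ⇒ [44, 125]
  FykVI CCTCCCTT/8: at [1, 59, 89, 136] ⇒ [9, 67, 97, 144]

All cut coordinates (distinct, sorted): [9, 14, 22, 29, 44, 48, 67, 80, 97, 100, 106, 125, 130, 144, 151]

Fragment lengths:
  9→14: 5 bp
  14→22: 8 bp
  22→29: 7 bp
  29→44: 15 bp
  44→48: 4 bp
  48→67: 19 bp
  67→80: 13 bp
  80→97: 17 bp
  97→100: 3 bp
  100→106: 6 bp
  106→125: 19 bp
  125→130: 5 bp
  130→144: 14 bp
  144→151: 7 bp
  151→9 (wrap): 157-151+9 = 15 bp

[3,4,5,5,6,7,7,8,13,14,15,15,17,19,19]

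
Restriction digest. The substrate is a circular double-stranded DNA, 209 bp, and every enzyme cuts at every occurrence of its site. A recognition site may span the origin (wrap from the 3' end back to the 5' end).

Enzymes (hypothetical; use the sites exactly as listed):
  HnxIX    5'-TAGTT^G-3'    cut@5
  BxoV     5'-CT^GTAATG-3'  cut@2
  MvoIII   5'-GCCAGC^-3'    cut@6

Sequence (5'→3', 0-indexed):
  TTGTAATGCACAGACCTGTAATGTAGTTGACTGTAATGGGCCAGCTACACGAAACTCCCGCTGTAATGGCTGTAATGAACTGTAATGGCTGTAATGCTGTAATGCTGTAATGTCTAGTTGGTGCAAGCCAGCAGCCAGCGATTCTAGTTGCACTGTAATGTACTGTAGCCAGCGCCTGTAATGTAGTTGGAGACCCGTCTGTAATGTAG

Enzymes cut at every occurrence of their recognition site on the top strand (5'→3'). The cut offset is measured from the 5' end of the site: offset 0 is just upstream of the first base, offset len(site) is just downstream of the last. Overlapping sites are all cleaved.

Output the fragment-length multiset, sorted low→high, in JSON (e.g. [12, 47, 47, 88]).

Scan for sites:
  HnxIX (TAGTTG, off=5): starts [23, 114, 144, 183, 206] → cuts [2, 28, 119, 149, 188]
  BxoV (CTGTAATG, off=2): starts [15, 30, 60, 69, 79, 88, 96, 104, 152, 175, 198] → cuts [17, 32, 62, 71, 81, 90, 98, 106, 154, 177, 200]
  MvoIII (GCCAGC, off=6): starts [39, 126, 133, 167] → cuts [45, 132, 139, 173]

All cut coordinates (distinct, sorted): [2, 17, 28, 32, 45, 62, 71, 81, 90, 98, 106, 119, 132, 139, 149, 154, 173, 177, 188, 200]

Fragment lengths:
  2→17: 15 bp
  17→28: 11 bp
  28→32: 4 bp
  32→45: 13 bp
  45→62: 17 bp
  62→71: 9 bp
  71→81: 10 bp
  81→90: 9 bp
  90→98: 8 bp
  98→106: 8 bp
  106→119: 13 bp
  119→132: 13 bp
  132→139: 7 bp
  139→149: 10 bp
  149→154: 5 bp
  154→173: 19 bp
  173→177: 4 bp
  177→188: 11 bp
  188→200: 12 bp
  200→2 (wrap): 209-200+2 = 11 bp

[4,4,5,7,8,8,9,9,10,10,11,11,11,12,13,13,13,15,17,19]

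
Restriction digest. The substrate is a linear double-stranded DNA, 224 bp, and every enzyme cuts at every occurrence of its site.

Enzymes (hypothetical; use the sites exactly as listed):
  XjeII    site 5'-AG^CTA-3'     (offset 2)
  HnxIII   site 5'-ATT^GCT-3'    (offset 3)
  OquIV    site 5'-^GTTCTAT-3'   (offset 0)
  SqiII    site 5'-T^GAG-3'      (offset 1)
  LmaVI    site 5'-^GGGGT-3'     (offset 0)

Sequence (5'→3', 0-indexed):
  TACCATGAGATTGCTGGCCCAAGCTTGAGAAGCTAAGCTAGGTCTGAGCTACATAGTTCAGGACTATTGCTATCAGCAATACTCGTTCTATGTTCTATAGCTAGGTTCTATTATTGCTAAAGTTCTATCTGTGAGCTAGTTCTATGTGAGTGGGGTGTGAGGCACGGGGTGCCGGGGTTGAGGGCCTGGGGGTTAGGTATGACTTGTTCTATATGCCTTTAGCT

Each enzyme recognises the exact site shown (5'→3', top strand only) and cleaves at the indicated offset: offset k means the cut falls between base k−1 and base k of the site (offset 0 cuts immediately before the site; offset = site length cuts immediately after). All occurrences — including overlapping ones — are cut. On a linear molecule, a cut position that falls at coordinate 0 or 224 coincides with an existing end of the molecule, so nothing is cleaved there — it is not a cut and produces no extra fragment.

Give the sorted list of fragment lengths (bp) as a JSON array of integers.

Per-enzyme occurrences:
  XjeII (AGCTA, off=2): starts [30, 35, 46, 98, 133] → cuts [32, 37, 48, 100, 135]
  HnxIII (ATTGCT, off=3): starts [9, 65, 112] → cuts [12, 68, 115]
  OquIV (GTTCTAT, off=0): starts [84, 91, 104, 121, 138, 205] → cuts [84, 91, 104, 121, 138, 205]
  SqiII (TGAG, off=1): starts [5, 25, 44, 131, 146, 157, 178] → cuts [6, 26, 45, 132, 147, 158, 179]
  LmaVI (GGGGT, off=0): starts [151, 165, 173, 188] → cuts [151, 165, 173, 188]

Pooled cuts: [6, 12, 26, 32, 37, 45, 48, 68, 84, 91, 100, 104, 115, 121, 132, 135, 138, 147, 151, 158, 165, 173, 179, 188, 205]

Fragment lengths:
  [0,6): 6 bp
  [6,12): 6 bp
  [12,26): 14 bp
  [26,32): 6 bp
  [32,37): 5 bp
  [37,45): 8 bp
  [45,48): 3 bp
  [48,68): 20 bp
  [68,84): 16 bp
  [84,91): 7 bp
  [91,100): 9 bp
  [100,104): 4 bp
  [104,115): 11 bp
  [115,121): 6 bp
  [121,132): 11 bp
  [132,135): 3 bp
  [135,138): 3 bp
  [138,147): 9 bp
  [147,151): 4 bp
  [151,158): 7 bp
  [158,165): 7 bp
  [165,173): 8 bp
  [173,179): 6 bp
  [179,188): 9 bp
  [188,205): 17 bp
  [205,224): 19 bp

[3,3,3,4,4,5,6,6,6,6,6,7,7,7,8,8,9,9,9,11,11,14,16,17,19,20]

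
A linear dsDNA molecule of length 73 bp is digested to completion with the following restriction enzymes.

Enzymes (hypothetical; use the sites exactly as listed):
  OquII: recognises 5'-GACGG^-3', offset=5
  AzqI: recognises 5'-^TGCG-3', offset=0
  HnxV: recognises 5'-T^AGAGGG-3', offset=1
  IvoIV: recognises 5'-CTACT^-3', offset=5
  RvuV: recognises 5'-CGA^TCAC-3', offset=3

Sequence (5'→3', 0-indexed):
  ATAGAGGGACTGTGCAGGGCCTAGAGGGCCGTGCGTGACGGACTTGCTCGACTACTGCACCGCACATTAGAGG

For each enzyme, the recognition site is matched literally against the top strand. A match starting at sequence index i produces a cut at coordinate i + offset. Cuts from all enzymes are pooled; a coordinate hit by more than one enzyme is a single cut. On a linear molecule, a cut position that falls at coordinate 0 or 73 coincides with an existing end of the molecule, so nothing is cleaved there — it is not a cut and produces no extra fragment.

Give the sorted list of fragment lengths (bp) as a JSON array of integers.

Site scan:
  OquII GACGG/5: at [36] ⇒ [41]
  AzqI TGCG/0: at [31] ⇒ [31]
  HnxV TAGAGGG/1: at [1, 21] ⇒ [2, 22]
  IvoIV CTACT/5: at [51] ⇒ [56]
  RvuV (CGATCAC, off=3): no sites

Pooled cuts: [2, 22, 31, 41, 56]

Fragment lengths:
  [0,2): 2 bp
  [2,22): 20 bp
  [22,31): 9 bp
  [31,41): 10 bp
  [41,56): 15 bp
  [56,73): 17 bp

[2,9,10,15,17,20]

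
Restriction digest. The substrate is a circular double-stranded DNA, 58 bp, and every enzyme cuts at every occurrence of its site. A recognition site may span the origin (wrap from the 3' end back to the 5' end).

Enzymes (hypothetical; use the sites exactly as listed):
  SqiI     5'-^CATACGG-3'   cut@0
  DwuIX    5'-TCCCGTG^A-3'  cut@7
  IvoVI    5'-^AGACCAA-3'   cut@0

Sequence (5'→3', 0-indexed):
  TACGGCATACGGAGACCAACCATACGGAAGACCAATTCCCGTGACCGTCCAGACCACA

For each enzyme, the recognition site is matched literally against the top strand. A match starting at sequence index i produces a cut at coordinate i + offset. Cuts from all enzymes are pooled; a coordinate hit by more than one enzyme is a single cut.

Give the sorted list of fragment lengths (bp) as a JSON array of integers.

[7,7,8,8,13,15]

Scan for sites:
  SqiI (CATACGG, off=0): starts [5, 20, 56] → cuts [5, 20, 56]
  DwuIX (TCCCGTGA, off=7): starts [36] → cuts [43]
  IvoVI (AGACCAA, off=0): starts [12, 28] → cuts [12, 28]

All cut coordinates (distinct, sorted): [5, 12, 20, 28, 43, 56]

Fragment lengths:
  5→12: 7 bp
  12→20: 8 bp
  20→28: 8 bp
  28→43: 15 bp
  43→56: 13 bp
  56→5 (wrap): 58-56+5 = 7 bp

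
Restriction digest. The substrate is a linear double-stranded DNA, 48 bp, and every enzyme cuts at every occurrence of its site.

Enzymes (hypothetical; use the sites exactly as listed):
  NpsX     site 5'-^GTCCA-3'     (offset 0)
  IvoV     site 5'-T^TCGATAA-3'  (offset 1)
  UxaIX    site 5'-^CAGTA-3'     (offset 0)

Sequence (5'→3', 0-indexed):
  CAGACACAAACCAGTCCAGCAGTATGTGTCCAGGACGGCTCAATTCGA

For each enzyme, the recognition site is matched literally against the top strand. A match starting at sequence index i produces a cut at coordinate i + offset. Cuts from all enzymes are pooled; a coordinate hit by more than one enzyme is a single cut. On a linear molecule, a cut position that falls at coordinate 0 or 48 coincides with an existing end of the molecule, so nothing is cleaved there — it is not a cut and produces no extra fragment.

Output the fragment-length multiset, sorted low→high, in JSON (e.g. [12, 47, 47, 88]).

Scan for sites:
  NpsX GTCCA/0: at [13, 27] ⇒ [13, 27]
  IvoV (TTCGATAA, off=1): no sites
  UxaIX CAGTA/0: at [19] ⇒ [19]

All cut coordinates (distinct, sorted): [13, 19, 27]

Fragment lengths:
  [0,13): 13 bp
  [13,19): 6 bp
  [19,27): 8 bp
  [27,48): 21 bp

[6,8,13,21]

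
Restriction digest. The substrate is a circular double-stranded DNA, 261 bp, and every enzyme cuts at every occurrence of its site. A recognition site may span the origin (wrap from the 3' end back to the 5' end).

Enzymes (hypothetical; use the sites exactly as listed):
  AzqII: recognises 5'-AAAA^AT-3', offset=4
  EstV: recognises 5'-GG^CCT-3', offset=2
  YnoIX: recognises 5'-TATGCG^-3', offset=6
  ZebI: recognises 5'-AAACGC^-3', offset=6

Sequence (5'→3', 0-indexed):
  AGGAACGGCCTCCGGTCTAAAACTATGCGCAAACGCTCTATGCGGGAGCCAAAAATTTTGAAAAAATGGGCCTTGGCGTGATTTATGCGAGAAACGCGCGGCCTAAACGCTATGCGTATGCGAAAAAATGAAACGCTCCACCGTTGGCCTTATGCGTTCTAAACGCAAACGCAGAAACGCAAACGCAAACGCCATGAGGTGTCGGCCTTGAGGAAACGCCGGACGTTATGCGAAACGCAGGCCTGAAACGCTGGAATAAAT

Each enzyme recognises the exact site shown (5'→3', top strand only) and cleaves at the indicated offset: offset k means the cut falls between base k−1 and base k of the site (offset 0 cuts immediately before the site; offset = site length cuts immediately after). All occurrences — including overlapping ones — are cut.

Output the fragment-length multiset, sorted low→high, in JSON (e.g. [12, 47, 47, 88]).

[3,4,5,5,6,6,6,6,6,6,7,8,8,8,9,9,9,10,10,10,11,11,13,13,14,18,19,21]

Per-enzyme occurrences:
  AzqII (AAAAAT, off=4): starts [50, 61, 123] → cuts [54, 65, 127]
  EstV (GGCCT, off=2): starts [6, 68, 99, 145, 203, 239] → cuts [8, 70, 101, 147, 205, 241]
  YnoIX (TATGCG, off=6): starts [23, 38, 83, 110, 116, 150, 226] → cuts [29, 44, 89, 116, 122, 156, 232]
  ZebI (AAACGC, off=6): starts [30, 91, 104, 130, 160, 166, 174, 180, 186, 213, 232, 245] → cuts [36, 97, 110, 136, 166, 172, 180, 186, 192, 219, 238, 251]

All cut coordinates (distinct, sorted): [8, 29, 36, 44, 54, 65, 70, 89, 97, 101, 110, 116, 122, 127, 136, 147, 156, 166, 172, 180, 186, 192, 205, 219, 232, 238, 241, 251]

Fragment lengths:
  8→29: 21 bp
  29→36: 7 bp
  36→44: 8 bp
  44→54: 10 bp
  54→65: 11 bp
  65→70: 5 bp
  70→89: 19 bp
  89→97: 8 bp
  97→101: 4 bp
  101→110: 9 bp
  110→116: 6 bp
  116→122: 6 bp
  122→127: 5 bp
  127→136: 9 bp
  136→147: 11 bp
  147→156: 9 bp
  156→166: 10 bp
  166→172: 6 bp
  172→180: 8 bp
  180→186: 6 bp
  186→192: 6 bp
  192→205: 13 bp
  205→219: 14 bp
  219→232: 13 bp
  232→238: 6 bp
  238→241: 3 bp
  241→251: 10 bp
  251→8 (wrap): 261-251+8 = 18 bp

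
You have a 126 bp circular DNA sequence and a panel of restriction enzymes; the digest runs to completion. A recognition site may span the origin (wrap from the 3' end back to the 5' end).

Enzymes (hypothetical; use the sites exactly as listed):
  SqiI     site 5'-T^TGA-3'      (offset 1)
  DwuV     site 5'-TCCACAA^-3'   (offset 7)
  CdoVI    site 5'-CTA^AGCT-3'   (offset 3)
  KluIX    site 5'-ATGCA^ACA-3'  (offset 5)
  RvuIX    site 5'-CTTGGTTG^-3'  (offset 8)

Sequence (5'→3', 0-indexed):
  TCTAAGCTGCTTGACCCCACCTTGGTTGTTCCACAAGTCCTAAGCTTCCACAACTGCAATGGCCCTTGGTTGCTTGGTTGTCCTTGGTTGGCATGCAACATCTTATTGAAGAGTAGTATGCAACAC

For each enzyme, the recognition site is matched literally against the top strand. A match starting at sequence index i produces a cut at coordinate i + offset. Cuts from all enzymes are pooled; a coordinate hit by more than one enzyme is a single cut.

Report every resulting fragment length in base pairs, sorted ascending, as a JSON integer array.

Site scan:
  SqiI (TTGA, off=1): starts [10, 105] → cuts [11, 106]
  DwuV (TCCACAA, off=7): starts [29, 46] → cuts [36, 53]
  CdoVI (CTAAGCT, off=3): starts [1, 39] → cuts [4, 42]
  KluIX (ATGCAACA, off=5): starts [92, 117] → cuts [97, 122]
  RvuIX (CTTGGTTG, off=8): starts [20, 64, 72, 82] → cuts [28, 72, 80, 90]

Pooled cuts: [4, 11, 28, 36, 42, 53, 72, 80, 90, 97, 106, 122]

Fragment lengths:
  4→11: 7 bp
  11→28: 17 bp
  28→36: 8 bp
  36→42: 6 bp
  42→53: 11 bp
  53→72: 19 bp
  72→80: 8 bp
  80→90: 10 bp
  90→97: 7 bp
  97→106: 9 bp
  106→122: 16 bp
  122→4 (wrap): 126-122+4 = 8 bp

[6,7,7,8,8,8,9,10,11,16,17,19]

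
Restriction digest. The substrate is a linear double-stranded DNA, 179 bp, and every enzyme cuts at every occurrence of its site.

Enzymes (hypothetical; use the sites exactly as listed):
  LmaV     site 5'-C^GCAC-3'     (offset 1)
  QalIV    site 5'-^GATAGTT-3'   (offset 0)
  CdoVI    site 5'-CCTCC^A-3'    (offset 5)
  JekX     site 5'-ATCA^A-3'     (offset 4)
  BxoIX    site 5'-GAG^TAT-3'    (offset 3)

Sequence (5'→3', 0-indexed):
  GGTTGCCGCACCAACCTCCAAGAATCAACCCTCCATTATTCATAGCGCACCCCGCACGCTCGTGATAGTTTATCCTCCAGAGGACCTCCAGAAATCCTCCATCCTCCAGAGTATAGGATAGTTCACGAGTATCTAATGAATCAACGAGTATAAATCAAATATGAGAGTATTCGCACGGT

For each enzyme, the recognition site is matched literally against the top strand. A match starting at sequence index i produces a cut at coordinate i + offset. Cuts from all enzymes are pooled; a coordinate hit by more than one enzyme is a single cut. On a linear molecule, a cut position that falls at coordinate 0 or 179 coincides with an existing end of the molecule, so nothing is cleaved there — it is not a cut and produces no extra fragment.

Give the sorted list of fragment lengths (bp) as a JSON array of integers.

[4,5,5,5,7,7,7,7,7,8,9,10,10,11,11,12,12,13,14,15]

Per-enzyme occurrences:
  LmaV CGCAC/1: at [6, 45, 52, 171] ⇒ [7, 46, 53, 172]
  QalIV GATAGTT/0: at [63, 116] ⇒ [63, 116]
  CdoVI CCTCCA/5: at [14, 29, 73, 84, 95, 102] ⇒ [19, 34, 78, 89, 100, 107]
  JekX ATCAA/4: at [23, 139, 153] ⇒ [27, 143, 157]
  BxoIX GAGTAT/3: at [108, 126, 145, 164] ⇒ [111, 129, 148, 167]

Pooled cuts: [7, 19, 27, 34, 46, 53, 63, 78, 89, 100, 107, 111, 116, 129, 143, 148, 157, 167, 172]

Fragment lengths:
  [0,7): 7 bp
  [7,19): 12 bp
  [19,27): 8 bp
  [27,34): 7 bp
  [34,46): 12 bp
  [46,53): 7 bp
  [53,63): 10 bp
  [63,78): 15 bp
  [78,89): 11 bp
  [89,100): 11 bp
  [100,107): 7 bp
  [107,111): 4 bp
  [111,116): 5 bp
  [116,129): 13 bp
  [129,143): 14 bp
  [143,148): 5 bp
  [148,157): 9 bp
  [157,167): 10 bp
  [167,172): 5 bp
  [172,179): 7 bp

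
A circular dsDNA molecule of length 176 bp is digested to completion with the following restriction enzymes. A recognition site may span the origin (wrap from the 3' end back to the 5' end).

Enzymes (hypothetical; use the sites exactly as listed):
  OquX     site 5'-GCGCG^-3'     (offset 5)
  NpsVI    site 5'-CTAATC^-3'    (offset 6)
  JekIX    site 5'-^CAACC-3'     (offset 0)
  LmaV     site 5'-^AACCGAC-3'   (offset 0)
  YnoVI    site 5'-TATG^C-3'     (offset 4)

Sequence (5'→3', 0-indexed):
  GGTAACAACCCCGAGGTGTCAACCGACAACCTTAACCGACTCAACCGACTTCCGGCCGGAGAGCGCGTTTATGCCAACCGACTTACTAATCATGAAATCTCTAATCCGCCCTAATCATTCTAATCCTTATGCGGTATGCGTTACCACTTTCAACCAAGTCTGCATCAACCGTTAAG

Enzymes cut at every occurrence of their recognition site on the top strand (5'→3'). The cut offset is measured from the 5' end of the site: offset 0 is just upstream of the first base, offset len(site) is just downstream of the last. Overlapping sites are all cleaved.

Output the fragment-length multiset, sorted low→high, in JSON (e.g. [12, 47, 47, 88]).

Scan for sites:
  OquX GCGCG/5: at [62] ⇒ [67]
  NpsVI CTAATC/6: at [85, 100, 110, 119] ⇒ [91, 106, 116, 125]
  JekIX CAACC/0: at [5, 19, 26, 41, 74, 150, 165] ⇒ [5, 19, 26, 41, 74, 150, 165]
  LmaV AACCGAC/0: at [20, 33, 42, 75] ⇒ [20, 33, 42, 75]
  YnoVI TATGC/4: at [69, 127, 134] ⇒ [73, 131, 138]

All cut coordinates (distinct, sorted): [5, 19, 20, 26, 33, 41, 42, 67, 73, 74, 75, 91, 106, 116, 125, 131, 138, 150, 165]

Fragments:
  5→19: 14 bp
  19→20: 1 bp
  20→26: 6 bp
  26→33: 7 bp
  33→41: 8 bp
  41→42: 1 bp
  42→67: 25 bp
  67→73: 6 bp
  73→74: 1 bp
  74→75: 1 bp
  75→91: 16 bp
  91→106: 15 bp
  106→116: 10 bp
  116→125: 9 bp
  125→131: 6 bp
  131→138: 7 bp
  138→150: 12 bp
  150→165: 15 bp
  165→5 (wrap): 176-165+5 = 16 bp

[1,1,1,1,6,6,6,7,7,8,9,10,12,14,15,15,16,16,25]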